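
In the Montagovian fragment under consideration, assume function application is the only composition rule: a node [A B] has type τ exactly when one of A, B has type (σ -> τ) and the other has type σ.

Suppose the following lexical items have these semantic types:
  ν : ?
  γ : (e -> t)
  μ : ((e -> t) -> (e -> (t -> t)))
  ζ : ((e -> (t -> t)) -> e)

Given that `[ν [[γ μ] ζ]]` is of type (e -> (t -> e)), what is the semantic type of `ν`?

For [ν [[γ μ] ζ]] to have type (e -> (t -> e)) with [[γ μ] ζ] of type e, ν must be the function: ν : (e -> (e -> (t -> e))).

(e -> (e -> (t -> e)))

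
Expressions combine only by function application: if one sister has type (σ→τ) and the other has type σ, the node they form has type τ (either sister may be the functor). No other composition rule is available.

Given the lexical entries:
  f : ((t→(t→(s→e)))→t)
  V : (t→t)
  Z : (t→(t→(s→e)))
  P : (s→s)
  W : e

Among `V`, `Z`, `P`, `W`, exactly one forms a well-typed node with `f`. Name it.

Z

V : (t→t) — does not combine with f.
Z — combines: f : ((t→(t→(s→e)))→t) takes Z : (t→(t→(s→e))) as argument, giving t.
P : (s→s) — does not combine with f.
W : e — does not combine with f.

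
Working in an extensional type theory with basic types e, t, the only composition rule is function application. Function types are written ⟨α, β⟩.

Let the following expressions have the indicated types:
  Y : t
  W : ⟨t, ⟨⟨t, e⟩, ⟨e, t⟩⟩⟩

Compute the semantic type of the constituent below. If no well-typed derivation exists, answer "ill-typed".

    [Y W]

[Y W]: W is ⟨t, ⟨⟨t, e⟩, ⟨e, t⟩⟩⟩, Y is t; result ⟨⟨t, e⟩, ⟨e, t⟩⟩.

⟨⟨t, e⟩, ⟨e, t⟩⟩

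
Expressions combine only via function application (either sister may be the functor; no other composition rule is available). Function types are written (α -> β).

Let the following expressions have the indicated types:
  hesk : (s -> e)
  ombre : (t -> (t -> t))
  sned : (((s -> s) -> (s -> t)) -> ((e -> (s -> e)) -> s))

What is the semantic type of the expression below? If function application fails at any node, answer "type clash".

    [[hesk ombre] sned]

[hesk ombre]: (s -> e) and (t -> (t -> t)) cannot combine by function application — type clash.

type clash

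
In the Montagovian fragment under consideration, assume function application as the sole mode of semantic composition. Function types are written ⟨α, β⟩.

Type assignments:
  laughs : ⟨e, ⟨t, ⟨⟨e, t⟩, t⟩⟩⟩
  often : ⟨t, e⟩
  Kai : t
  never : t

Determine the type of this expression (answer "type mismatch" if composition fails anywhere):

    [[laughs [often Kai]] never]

At [often Kai], often : ⟨t, e⟩ takes Kai : t, giving e.
At [laughs [often Kai]], laughs : ⟨e, ⟨t, ⟨⟨e, t⟩, t⟩⟩⟩ takes [often Kai] : e, giving ⟨t, ⟨⟨e, t⟩, t⟩⟩.
At [[laughs [often Kai]] never], [laughs [often Kai]] : ⟨t, ⟨⟨e, t⟩, t⟩⟩ takes never : t, giving ⟨⟨e, t⟩, t⟩.

⟨⟨e, t⟩, t⟩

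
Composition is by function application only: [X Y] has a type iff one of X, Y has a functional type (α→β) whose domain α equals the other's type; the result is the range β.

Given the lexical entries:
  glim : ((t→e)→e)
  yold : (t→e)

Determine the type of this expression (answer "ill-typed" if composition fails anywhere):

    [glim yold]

e

[glim yold] — glim of type ((t→e)→e) combines with yold of type (t→e): type e.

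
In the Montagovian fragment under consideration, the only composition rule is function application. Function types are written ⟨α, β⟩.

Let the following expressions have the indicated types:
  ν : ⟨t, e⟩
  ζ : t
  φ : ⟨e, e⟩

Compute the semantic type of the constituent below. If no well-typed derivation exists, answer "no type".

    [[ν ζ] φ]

e

[ν ζ] — ν of type ⟨t, e⟩ combines with ζ of type t: type e.
[[ν ζ] φ] — φ of type ⟨e, e⟩ combines with [ν ζ] of type e: type e.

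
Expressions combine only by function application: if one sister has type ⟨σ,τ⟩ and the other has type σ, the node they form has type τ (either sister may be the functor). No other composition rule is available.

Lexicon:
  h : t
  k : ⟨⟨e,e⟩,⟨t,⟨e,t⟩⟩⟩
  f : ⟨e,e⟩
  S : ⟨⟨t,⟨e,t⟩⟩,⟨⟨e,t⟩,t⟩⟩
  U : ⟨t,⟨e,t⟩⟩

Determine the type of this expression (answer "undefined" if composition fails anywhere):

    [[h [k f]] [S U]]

t

[k f]: k is ⟨⟨e,e⟩,⟨t,⟨e,t⟩⟩⟩, f is ⟨e,e⟩; result ⟨t,⟨e,t⟩⟩.
[h [k f]]: [k f] is ⟨t,⟨e,t⟩⟩, h is t; result ⟨e,t⟩.
[S U]: S is ⟨⟨t,⟨e,t⟩⟩,⟨⟨e,t⟩,t⟩⟩, U is ⟨t,⟨e,t⟩⟩; result ⟨⟨e,t⟩,t⟩.
[[h [k f]] [S U]]: [S U] is ⟨⟨e,t⟩,t⟩, [h [k f]] is ⟨e,t⟩; result t.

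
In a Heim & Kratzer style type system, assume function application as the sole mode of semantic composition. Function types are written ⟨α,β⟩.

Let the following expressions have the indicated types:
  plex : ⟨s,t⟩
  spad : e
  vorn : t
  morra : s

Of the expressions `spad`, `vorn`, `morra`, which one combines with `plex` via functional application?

spad : e — neither side's domain matches the other.
vorn : t — neither side's domain matches the other.
morra — combines: plex : ⟨s,t⟩ takes morra : s as argument, giving t.

morra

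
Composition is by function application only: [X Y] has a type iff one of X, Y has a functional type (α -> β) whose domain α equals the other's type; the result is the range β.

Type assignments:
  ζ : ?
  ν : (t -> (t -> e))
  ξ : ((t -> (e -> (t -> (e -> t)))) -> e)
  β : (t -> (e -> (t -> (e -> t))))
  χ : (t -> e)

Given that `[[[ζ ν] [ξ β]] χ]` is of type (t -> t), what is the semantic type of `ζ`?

((t -> (t -> e)) -> (e -> ((t -> e) -> (t -> t))))

For [[[ζ ν] [ξ β]] χ] to have type (t -> t) with χ of type (t -> e), [[ζ ν] [ξ β]] must be the function: [[ζ ν] [ξ β]] : ((t -> e) -> (t -> t)).
For [[ζ ν] [ξ β]] to have type ((t -> e) -> (t -> t)) with [ξ β] of type e, [ζ ν] must be the function: [ζ ν] : (e -> ((t -> e) -> (t -> t))).
For [ζ ν] to have type (e -> ((t -> e) -> (t -> t))) with ν of type (t -> (t -> e)), ζ must be the function: ζ : ((t -> (t -> e)) -> (e -> ((t -> e) -> (t -> t)))).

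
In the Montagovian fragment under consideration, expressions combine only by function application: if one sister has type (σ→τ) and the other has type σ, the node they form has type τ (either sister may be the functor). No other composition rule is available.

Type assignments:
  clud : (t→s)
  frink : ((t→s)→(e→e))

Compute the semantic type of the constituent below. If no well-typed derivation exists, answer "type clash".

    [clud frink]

(e→e)

[clud frink] — frink of type ((t→s)→(e→e)) combines with clud of type (t→s): type (e→e).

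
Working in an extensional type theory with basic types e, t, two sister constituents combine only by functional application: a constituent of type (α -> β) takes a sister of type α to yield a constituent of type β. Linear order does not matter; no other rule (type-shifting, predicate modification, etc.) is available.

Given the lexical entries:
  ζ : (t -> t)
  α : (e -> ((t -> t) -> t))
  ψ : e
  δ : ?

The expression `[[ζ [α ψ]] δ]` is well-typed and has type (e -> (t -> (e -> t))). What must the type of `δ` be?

[[ζ [α ψ]] δ] is required to be (e -> (t -> (e -> t))). [ζ [α ψ]] : t cannot yield (e -> (t -> (e -> t))) as functor, so δ : (t -> (e -> (t -> (e -> t)))).

(t -> (e -> (t -> (e -> t))))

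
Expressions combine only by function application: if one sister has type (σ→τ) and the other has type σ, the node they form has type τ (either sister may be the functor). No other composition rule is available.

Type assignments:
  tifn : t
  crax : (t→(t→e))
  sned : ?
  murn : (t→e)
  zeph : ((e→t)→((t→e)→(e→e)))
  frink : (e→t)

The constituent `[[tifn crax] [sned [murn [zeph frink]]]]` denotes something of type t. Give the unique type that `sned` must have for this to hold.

For [[tifn crax] [sned [murn [zeph frink]]]] to have type t with [tifn crax] of type (t→e), [sned [murn [zeph frink]]] must be the function: [sned [murn [zeph frink]]] : ((t→e)→t).
For [sned [murn [zeph frink]]] to have type ((t→e)→t) with [murn [zeph frink]] of type (e→e), sned must be the function: sned : ((e→e)→((t→e)→t)).

((e→e)→((t→e)→t))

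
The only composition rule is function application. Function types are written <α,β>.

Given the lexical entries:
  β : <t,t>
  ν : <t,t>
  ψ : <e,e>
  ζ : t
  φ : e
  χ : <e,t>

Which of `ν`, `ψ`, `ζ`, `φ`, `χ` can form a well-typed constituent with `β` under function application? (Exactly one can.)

ζ

ν : <t,t> — β needs t; ν needs t; neither fits.
ψ : <e,e> — β needs t; ψ needs e; neither fits.
ζ — combines: β : <t,t> takes ζ : t as argument, giving t.
φ : e — β needs t; φ needs nothing (atomic); neither fits.
χ : <e,t> — β needs t; χ needs e; neither fits.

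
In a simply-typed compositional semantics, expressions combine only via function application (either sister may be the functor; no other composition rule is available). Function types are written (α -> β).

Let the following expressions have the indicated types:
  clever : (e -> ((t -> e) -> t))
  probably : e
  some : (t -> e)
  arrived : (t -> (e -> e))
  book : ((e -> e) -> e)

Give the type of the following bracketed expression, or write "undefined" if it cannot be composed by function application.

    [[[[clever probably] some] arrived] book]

e

At [clever probably], clever : (e -> ((t -> e) -> t)) takes probably : e, giving ((t -> e) -> t).
At [[clever probably] some], [clever probably] : ((t -> e) -> t) takes some : (t -> e), giving t.
At [[[clever probably] some] arrived], arrived : (t -> (e -> e)) takes [[clever probably] some] : t, giving (e -> e).
At [[[[clever probably] some] arrived] book], book : ((e -> e) -> e) takes [[[clever probably] some] arrived] : (e -> e), giving e.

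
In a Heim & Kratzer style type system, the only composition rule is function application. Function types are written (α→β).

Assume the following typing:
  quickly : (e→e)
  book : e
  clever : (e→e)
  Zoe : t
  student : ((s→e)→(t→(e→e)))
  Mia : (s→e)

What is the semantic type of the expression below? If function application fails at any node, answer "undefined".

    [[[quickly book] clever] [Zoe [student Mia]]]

e

At [quickly book], quickly : (e→e) takes book : e, giving e.
At [[quickly book] clever], clever : (e→e) takes [quickly book] : e, giving e.
At [student Mia], student : ((s→e)→(t→(e→e))) takes Mia : (s→e), giving (t→(e→e)).
At [Zoe [student Mia]], [student Mia] : (t→(e→e)) takes Zoe : t, giving (e→e).
At [[[quickly book] clever] [Zoe [student Mia]]], [Zoe [student Mia]] : (e→e) takes [[quickly book] clever] : e, giving e.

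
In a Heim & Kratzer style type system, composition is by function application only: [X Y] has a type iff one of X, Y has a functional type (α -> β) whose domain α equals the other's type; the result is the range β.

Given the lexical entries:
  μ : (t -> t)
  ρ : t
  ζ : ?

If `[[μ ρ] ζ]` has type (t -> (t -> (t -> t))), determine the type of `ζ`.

For [[μ ρ] ζ] to have type (t -> (t -> (t -> t))) with [μ ρ] of type t, ζ must be the function: ζ : (t -> (t -> (t -> (t -> t)))).

(t -> (t -> (t -> (t -> t))))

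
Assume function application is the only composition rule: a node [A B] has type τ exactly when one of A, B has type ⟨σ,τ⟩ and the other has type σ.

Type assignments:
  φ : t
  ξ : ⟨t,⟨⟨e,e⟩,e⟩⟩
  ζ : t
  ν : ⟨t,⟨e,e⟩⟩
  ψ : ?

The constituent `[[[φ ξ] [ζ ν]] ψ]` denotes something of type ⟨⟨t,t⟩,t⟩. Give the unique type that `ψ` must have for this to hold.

At [[[φ ξ] [ζ ν]] ψ] (required: ⟨⟨t,t⟩,t⟩): [[φ ξ] [ζ ν]] is e, which is not a function with range ⟨⟨t,t⟩,t⟩; hence ψ is the functor — type ⟨e,⟨⟨t,t⟩,t⟩⟩.

⟨e,⟨⟨t,t⟩,t⟩⟩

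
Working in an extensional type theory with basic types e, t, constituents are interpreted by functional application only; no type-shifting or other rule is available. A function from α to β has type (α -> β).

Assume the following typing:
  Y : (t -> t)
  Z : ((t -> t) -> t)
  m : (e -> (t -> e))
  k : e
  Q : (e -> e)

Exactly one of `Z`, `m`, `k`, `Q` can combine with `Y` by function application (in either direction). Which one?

Z

Z — combines: Z : ((t -> t) -> t) takes Y : (t -> t) as argument, giving t.
m : (e -> (t -> e)) — does not combine with Y.
k : e — does not combine with Y.
Q : (e -> e) — does not combine with Y.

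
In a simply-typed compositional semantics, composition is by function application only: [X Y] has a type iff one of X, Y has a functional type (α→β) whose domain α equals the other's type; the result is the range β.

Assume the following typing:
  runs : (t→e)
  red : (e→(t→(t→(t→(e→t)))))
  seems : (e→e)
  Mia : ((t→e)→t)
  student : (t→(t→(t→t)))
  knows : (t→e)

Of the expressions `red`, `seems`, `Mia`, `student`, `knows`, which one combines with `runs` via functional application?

red : (e→(t→(t→(t→(e→t))))) — does not combine with runs.
seems : (e→e) — does not combine with runs.
Mia — combines: Mia : ((t→e)→t) takes runs : (t→e) as argument, giving t.
student : (t→(t→(t→t))) — does not combine with runs.
knows : (t→e) — does not combine with runs.

Mia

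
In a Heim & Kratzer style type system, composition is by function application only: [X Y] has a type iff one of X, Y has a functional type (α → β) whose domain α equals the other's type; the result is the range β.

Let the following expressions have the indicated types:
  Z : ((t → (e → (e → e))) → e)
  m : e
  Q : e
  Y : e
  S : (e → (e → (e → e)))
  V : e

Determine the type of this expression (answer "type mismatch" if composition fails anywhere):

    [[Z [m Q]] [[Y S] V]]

type mismatch

[m Q]: e with e — neither is a function whose domain matches the other; composition fails here.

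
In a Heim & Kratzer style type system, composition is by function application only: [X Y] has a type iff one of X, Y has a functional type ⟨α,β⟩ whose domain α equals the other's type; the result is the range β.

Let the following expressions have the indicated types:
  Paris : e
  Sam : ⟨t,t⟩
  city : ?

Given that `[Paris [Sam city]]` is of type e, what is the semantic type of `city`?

For [Paris [Sam city]] to have type e with Paris of type e, [Sam city] must be the function: [Sam city] : ⟨e,e⟩.
For [Sam city] to have type ⟨e,e⟩ with Sam of type ⟨t,t⟩, city must be the function: city : ⟨⟨t,t⟩,⟨e,e⟩⟩.

⟨⟨t,t⟩,⟨e,e⟩⟩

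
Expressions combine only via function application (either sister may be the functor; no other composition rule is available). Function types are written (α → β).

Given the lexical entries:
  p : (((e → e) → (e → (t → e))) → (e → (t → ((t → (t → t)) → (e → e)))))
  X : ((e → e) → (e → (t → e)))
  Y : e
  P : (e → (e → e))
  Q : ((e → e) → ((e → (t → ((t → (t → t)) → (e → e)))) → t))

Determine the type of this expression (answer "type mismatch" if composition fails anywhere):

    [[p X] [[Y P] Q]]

t

[p X]: functor p : (((e → e) → (e → (t → e))) → (e → (t → ((t → (t → t)) → (e → e))))), argument X : ((e → e) → (e → (t → e))); result (e → (t → ((t → (t → t)) → (e → e)))).
[Y P]: functor P : (e → (e → e)), argument Y : e; result (e → e).
[[Y P] Q]: functor Q : ((e → e) → ((e → (t → ((t → (t → t)) → (e → e)))) → t)), argument [Y P] : (e → e); result ((e → (t → ((t → (t → t)) → (e → e)))) → t).
[[p X] [[Y P] Q]]: functor [[Y P] Q] : ((e → (t → ((t → (t → t)) → (e → e)))) → t), argument [p X] : (e → (t → ((t → (t → t)) → (e → e)))); result t.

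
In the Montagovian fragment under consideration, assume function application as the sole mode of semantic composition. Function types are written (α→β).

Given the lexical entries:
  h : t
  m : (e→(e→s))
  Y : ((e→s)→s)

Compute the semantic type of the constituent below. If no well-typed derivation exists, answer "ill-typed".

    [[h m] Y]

At [h m]: neither t nor (e→(e→s)) can take the other as argument; the node is ill-typed.

ill-typed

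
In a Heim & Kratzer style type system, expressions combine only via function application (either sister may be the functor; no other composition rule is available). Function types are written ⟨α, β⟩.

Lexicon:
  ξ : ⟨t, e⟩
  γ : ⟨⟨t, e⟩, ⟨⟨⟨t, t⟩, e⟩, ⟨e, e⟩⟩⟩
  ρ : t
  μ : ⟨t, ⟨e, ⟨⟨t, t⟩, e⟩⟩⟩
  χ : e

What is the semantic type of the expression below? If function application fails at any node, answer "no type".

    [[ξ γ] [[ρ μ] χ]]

[ξ γ]: γ is ⟨⟨t, e⟩, ⟨⟨⟨t, t⟩, e⟩, ⟨e, e⟩⟩⟩, ξ is ⟨t, e⟩; result ⟨⟨⟨t, t⟩, e⟩, ⟨e, e⟩⟩.
[ρ μ]: μ is ⟨t, ⟨e, ⟨⟨t, t⟩, e⟩⟩⟩, ρ is t; result ⟨e, ⟨⟨t, t⟩, e⟩⟩.
[[ρ μ] χ]: [ρ μ] is ⟨e, ⟨⟨t, t⟩, e⟩⟩, χ is e; result ⟨⟨t, t⟩, e⟩.
[[ξ γ] [[ρ μ] χ]]: [ξ γ] is ⟨⟨⟨t, t⟩, e⟩, ⟨e, e⟩⟩, [[ρ μ] χ] is ⟨⟨t, t⟩, e⟩; result ⟨e, e⟩.

⟨e, e⟩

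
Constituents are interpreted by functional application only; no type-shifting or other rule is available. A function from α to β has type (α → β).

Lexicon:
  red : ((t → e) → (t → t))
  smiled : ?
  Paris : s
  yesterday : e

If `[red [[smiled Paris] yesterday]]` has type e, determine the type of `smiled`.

For [red [[smiled Paris] yesterday]] to have type e with red of type ((t → e) → (t → t)), [[smiled Paris] yesterday] must be the function: [[smiled Paris] yesterday] : (((t → e) → (t → t)) → e).
For [[smiled Paris] yesterday] to have type (((t → e) → (t → t)) → e) with yesterday of type e, [smiled Paris] must be the function: [smiled Paris] : (e → (((t → e) → (t → t)) → e)).
For [smiled Paris] to have type (e → (((t → e) → (t → t)) → e)) with Paris of type s, smiled must be the function: smiled : (s → (e → (((t → e) → (t → t)) → e))).

(s → (e → (((t → e) → (t → t)) → e)))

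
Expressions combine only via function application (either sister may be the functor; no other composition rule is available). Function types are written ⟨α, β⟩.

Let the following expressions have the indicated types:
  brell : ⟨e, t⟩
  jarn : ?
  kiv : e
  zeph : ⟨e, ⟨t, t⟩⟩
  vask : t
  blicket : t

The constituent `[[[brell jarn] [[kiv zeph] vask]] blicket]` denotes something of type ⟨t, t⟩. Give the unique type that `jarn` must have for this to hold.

At [[[brell jarn] [[kiv zeph] vask]] blicket] (required: ⟨t, t⟩): blicket is t, which is not a function with range ⟨t, t⟩; hence [[brell jarn] [[kiv zeph] vask]] is the functor — type ⟨t, ⟨t, t⟩⟩.
At [[brell jarn] [[kiv zeph] vask]] (required: ⟨t, ⟨t, t⟩⟩): [[kiv zeph] vask] is t, which is not a function with range ⟨t, ⟨t, t⟩⟩; hence [brell jarn] is the functor — type ⟨t, ⟨t, ⟨t, t⟩⟩⟩.
At [brell jarn] (required: ⟨t, ⟨t, ⟨t, t⟩⟩⟩): brell is ⟨e, t⟩, which is not a function with range ⟨t, ⟨t, ⟨t, t⟩⟩⟩; hence jarn is the functor — type ⟨⟨e, t⟩, ⟨t, ⟨t, ⟨t, t⟩⟩⟩⟩.

⟨⟨e, t⟩, ⟨t, ⟨t, ⟨t, t⟩⟩⟩⟩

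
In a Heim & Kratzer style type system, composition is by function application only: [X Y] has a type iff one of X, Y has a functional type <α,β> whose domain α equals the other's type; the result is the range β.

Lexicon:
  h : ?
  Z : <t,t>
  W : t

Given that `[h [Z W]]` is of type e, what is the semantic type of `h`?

<t,e>

[h [Z W]] is required to be e. [Z W] : t cannot yield e as functor, so h : <t,e>.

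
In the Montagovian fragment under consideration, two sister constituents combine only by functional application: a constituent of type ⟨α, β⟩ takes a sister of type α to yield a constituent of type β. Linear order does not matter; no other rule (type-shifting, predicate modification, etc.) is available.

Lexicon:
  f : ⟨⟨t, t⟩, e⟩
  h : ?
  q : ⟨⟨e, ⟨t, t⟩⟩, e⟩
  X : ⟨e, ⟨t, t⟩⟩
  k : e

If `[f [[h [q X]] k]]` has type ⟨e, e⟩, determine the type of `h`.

[f [[h [q X]] k]] is required to be ⟨e, e⟩. f : ⟨⟨t, t⟩, e⟩ cannot yield ⟨e, e⟩ as functor, so [[h [q X]] k] : ⟨⟨⟨t, t⟩, e⟩, ⟨e, e⟩⟩.
[[h [q X]] k] is required to be ⟨⟨⟨t, t⟩, e⟩, ⟨e, e⟩⟩. k : e cannot yield ⟨⟨⟨t, t⟩, e⟩, ⟨e, e⟩⟩ as functor, so [h [q X]] : ⟨e, ⟨⟨⟨t, t⟩, e⟩, ⟨e, e⟩⟩⟩.
[h [q X]] is required to be ⟨e, ⟨⟨⟨t, t⟩, e⟩, ⟨e, e⟩⟩⟩. [q X] : e cannot yield ⟨e, ⟨⟨⟨t, t⟩, e⟩, ⟨e, e⟩⟩⟩ as functor, so h : ⟨e, ⟨e, ⟨⟨⟨t, t⟩, e⟩, ⟨e, e⟩⟩⟩⟩.

⟨e, ⟨e, ⟨⟨⟨t, t⟩, e⟩, ⟨e, e⟩⟩⟩⟩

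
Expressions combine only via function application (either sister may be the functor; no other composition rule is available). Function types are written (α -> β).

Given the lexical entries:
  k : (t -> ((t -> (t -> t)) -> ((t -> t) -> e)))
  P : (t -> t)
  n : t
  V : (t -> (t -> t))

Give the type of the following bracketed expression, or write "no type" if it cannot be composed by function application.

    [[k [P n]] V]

At [P n], P : (t -> t) takes n : t, giving t.
At [k [P n]], k : (t -> ((t -> (t -> t)) -> ((t -> t) -> e))) takes [P n] : t, giving ((t -> (t -> t)) -> ((t -> t) -> e)).
At [[k [P n]] V], [k [P n]] : ((t -> (t -> t)) -> ((t -> t) -> e)) takes V : (t -> (t -> t)), giving ((t -> t) -> e).

((t -> t) -> e)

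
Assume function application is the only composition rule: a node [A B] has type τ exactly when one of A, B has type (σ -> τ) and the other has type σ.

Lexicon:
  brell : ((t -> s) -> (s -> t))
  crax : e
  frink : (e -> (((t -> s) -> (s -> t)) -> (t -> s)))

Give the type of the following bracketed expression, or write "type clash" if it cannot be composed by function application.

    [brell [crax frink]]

[crax frink]: functor frink : (e -> (((t -> s) -> (s -> t)) -> (t -> s))), argument crax : e; result (((t -> s) -> (s -> t)) -> (t -> s)).
[brell [crax frink]]: functor [crax frink] : (((t -> s) -> (s -> t)) -> (t -> s)), argument brell : ((t -> s) -> (s -> t)); result (t -> s).

(t -> s)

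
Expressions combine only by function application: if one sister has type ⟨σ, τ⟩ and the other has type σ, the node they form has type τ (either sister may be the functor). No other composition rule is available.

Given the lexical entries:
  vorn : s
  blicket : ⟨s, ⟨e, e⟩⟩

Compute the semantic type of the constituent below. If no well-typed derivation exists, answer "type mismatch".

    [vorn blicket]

At [vorn blicket], blicket : ⟨s, ⟨e, e⟩⟩ takes vorn : s, giving ⟨e, e⟩.

⟨e, e⟩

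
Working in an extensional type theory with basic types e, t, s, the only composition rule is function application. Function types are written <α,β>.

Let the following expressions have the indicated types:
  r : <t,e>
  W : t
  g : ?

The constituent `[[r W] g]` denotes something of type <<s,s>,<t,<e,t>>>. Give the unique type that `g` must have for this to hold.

<e,<<s,s>,<t,<e,t>>>>

For [[r W] g] to have type <<s,s>,<t,<e,t>>> with [r W] of type e, g must be the function: g : <e,<<s,s>,<t,<e,t>>>>.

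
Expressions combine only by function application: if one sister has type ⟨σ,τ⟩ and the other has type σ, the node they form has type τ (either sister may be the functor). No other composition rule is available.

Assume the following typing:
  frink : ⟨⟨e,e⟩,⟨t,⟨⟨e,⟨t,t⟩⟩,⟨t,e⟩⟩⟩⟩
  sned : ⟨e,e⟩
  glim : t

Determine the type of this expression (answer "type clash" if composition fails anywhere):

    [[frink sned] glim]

⟨⟨e,⟨t,t⟩⟩,⟨t,e⟩⟩

[frink sned]: frink is ⟨⟨e,e⟩,⟨t,⟨⟨e,⟨t,t⟩⟩,⟨t,e⟩⟩⟩⟩, sned is ⟨e,e⟩; result ⟨t,⟨⟨e,⟨t,t⟩⟩,⟨t,e⟩⟩⟩.
[[frink sned] glim]: [frink sned] is ⟨t,⟨⟨e,⟨t,t⟩⟩,⟨t,e⟩⟩⟩, glim is t; result ⟨⟨e,⟨t,t⟩⟩,⟨t,e⟩⟩.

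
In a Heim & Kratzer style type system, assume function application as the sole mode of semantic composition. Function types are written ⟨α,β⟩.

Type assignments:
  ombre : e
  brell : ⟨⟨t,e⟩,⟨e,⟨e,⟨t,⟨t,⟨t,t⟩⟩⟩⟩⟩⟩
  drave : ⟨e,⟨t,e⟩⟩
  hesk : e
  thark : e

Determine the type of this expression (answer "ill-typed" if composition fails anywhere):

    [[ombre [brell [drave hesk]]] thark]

⟨t,⟨t,⟨t,t⟩⟩⟩

[drave hesk]: functor drave : ⟨e,⟨t,e⟩⟩, argument hesk : e; result ⟨t,e⟩.
[brell [drave hesk]]: functor brell : ⟨⟨t,e⟩,⟨e,⟨e,⟨t,⟨t,⟨t,t⟩⟩⟩⟩⟩⟩, argument [drave hesk] : ⟨t,e⟩; result ⟨e,⟨e,⟨t,⟨t,⟨t,t⟩⟩⟩⟩⟩.
[ombre [brell [drave hesk]]]: functor [brell [drave hesk]] : ⟨e,⟨e,⟨t,⟨t,⟨t,t⟩⟩⟩⟩⟩, argument ombre : e; result ⟨e,⟨t,⟨t,⟨t,t⟩⟩⟩⟩.
[[ombre [brell [drave hesk]]] thark]: functor [ombre [brell [drave hesk]]] : ⟨e,⟨t,⟨t,⟨t,t⟩⟩⟩⟩, argument thark : e; result ⟨t,⟨t,⟨t,t⟩⟩⟩.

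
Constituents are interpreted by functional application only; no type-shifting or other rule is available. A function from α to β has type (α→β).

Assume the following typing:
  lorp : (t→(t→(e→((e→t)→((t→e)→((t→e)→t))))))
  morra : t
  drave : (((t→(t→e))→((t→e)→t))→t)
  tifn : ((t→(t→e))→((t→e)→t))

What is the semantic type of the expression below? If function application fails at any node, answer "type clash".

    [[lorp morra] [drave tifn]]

(e→((e→t)→((t→e)→((t→e)→t))))

[lorp morra]: functor lorp : (t→(t→(e→((e→t)→((t→e)→((t→e)→t)))))), argument morra : t; result (t→(e→((e→t)→((t→e)→((t→e)→t))))).
[drave tifn]: functor drave : (((t→(t→e))→((t→e)→t))→t), argument tifn : ((t→(t→e))→((t→e)→t)); result t.
[[lorp morra] [drave tifn]]: functor [lorp morra] : (t→(e→((e→t)→((t→e)→((t→e)→t))))), argument [drave tifn] : t; result (e→((e→t)→((t→e)→((t→e)→t)))).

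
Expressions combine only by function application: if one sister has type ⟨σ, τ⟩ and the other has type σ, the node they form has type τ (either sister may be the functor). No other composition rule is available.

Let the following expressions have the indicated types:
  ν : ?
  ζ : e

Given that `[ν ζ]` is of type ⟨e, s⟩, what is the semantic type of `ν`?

At [ν ζ] (required: ⟨e, s⟩): ζ is e, which is not a function with range ⟨e, s⟩; hence ν is the functor — type ⟨e, ⟨e, s⟩⟩.

⟨e, ⟨e, s⟩⟩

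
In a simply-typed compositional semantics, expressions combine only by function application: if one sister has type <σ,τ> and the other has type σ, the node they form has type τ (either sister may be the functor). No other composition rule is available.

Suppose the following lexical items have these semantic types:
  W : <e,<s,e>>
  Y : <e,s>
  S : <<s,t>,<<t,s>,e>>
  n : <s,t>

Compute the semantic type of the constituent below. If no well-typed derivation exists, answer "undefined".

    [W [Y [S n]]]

undefined

[S n]: S is <<s,t>,<<t,s>,e>>, n is <s,t>; result <<t,s>,e>.
[Y [S n]]: <e,s> and <<t,s>,e> cannot combine by function application — type clash.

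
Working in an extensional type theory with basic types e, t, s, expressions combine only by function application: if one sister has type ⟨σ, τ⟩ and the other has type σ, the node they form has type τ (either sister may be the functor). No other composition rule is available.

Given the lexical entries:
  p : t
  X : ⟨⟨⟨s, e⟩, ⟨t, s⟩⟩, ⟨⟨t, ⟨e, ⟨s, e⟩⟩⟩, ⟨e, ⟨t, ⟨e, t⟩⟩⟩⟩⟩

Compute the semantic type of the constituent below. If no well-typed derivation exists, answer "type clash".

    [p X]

At [p X]: neither t nor ⟨⟨⟨s, e⟩, ⟨t, s⟩⟩, ⟨⟨t, ⟨e, ⟨s, e⟩⟩⟩, ⟨e, ⟨t, ⟨e, t⟩⟩⟩⟩⟩ can take the other as argument; the node is ill-typed.

type clash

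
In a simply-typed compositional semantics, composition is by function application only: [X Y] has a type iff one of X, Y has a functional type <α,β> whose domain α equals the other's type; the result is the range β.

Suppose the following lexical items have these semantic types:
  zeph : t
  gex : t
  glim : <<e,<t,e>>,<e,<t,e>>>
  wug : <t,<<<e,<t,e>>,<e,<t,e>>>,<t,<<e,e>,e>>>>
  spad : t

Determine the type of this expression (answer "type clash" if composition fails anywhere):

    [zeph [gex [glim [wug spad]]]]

[wug spad]: functor wug : <t,<<<e,<t,e>>,<e,<t,e>>>,<t,<<e,e>,e>>>>, argument spad : t; result <<<e,<t,e>>,<e,<t,e>>>,<t,<<e,e>,e>>>.
[glim [wug spad]]: functor [wug spad] : <<<e,<t,e>>,<e,<t,e>>>,<t,<<e,e>,e>>>, argument glim : <<e,<t,e>>,<e,<t,e>>>; result <t,<<e,e>,e>>.
[gex [glim [wug spad]]]: functor [glim [wug spad]] : <t,<<e,e>,e>>, argument gex : t; result <<e,e>,e>.
[zeph [gex [glim [wug spad]]]]: t with <<e,e>,e> — neither is a function whose domain matches the other; composition fails here.

type clash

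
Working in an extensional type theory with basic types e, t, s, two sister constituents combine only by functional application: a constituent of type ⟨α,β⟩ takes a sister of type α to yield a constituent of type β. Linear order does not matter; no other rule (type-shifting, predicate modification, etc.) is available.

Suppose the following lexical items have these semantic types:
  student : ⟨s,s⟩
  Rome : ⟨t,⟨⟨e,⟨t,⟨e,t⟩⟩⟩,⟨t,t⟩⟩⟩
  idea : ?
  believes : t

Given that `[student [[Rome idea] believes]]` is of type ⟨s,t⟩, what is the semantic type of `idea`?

At [student [[Rome idea] believes]] (required: ⟨s,t⟩): student is ⟨s,s⟩, which is not a function with range ⟨s,t⟩; hence [[Rome idea] believes] is the functor — type ⟨⟨s,s⟩,⟨s,t⟩⟩.
At [[Rome idea] believes] (required: ⟨⟨s,s⟩,⟨s,t⟩⟩): believes is t, which is not a function with range ⟨⟨s,s⟩,⟨s,t⟩⟩; hence [Rome idea] is the functor — type ⟨t,⟨⟨s,s⟩,⟨s,t⟩⟩⟩.
At [Rome idea] (required: ⟨t,⟨⟨s,s⟩,⟨s,t⟩⟩⟩): Rome is ⟨t,⟨⟨e,⟨t,⟨e,t⟩⟩⟩,⟨t,t⟩⟩⟩, which is not a function with range ⟨t,⟨⟨s,s⟩,⟨s,t⟩⟩⟩; hence idea is the functor — type ⟨⟨t,⟨⟨e,⟨t,⟨e,t⟩⟩⟩,⟨t,t⟩⟩⟩,⟨t,⟨⟨s,s⟩,⟨s,t⟩⟩⟩⟩.

⟨⟨t,⟨⟨e,⟨t,⟨e,t⟩⟩⟩,⟨t,t⟩⟩⟩,⟨t,⟨⟨s,s⟩,⟨s,t⟩⟩⟩⟩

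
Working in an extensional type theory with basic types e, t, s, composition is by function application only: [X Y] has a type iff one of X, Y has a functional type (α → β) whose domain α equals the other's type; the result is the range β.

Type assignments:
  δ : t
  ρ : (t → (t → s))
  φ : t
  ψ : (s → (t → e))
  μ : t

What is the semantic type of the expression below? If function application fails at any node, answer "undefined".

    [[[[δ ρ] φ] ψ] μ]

e

[δ ρ] — ρ of type (t → (t → s)) combines with δ of type t: type (t → s).
[[δ ρ] φ] — [δ ρ] of type (t → s) combines with φ of type t: type s.
[[[δ ρ] φ] ψ] — ψ of type (s → (t → e)) combines with [[δ ρ] φ] of type s: type (t → e).
[[[[δ ρ] φ] ψ] μ] — [[[δ ρ] φ] ψ] of type (t → e) combines with μ of type t: type e.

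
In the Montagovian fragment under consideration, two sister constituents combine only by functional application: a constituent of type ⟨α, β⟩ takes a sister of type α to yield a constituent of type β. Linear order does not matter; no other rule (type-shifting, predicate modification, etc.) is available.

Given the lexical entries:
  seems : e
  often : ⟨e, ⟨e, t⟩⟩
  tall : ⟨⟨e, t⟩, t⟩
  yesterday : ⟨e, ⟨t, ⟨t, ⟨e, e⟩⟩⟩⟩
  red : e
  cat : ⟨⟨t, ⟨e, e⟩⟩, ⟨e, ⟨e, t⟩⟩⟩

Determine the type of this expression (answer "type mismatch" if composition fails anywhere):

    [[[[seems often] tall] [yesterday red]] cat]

[seems often]: ⟨e, ⟨e, t⟩⟩ applied to e yields ⟨e, t⟩.
[[seems often] tall]: ⟨⟨e, t⟩, t⟩ applied to ⟨e, t⟩ yields t.
[yesterday red]: ⟨e, ⟨t, ⟨t, ⟨e, e⟩⟩⟩⟩ applied to e yields ⟨t, ⟨t, ⟨e, e⟩⟩⟩.
[[[seems often] tall] [yesterday red]]: ⟨t, ⟨t, ⟨e, e⟩⟩⟩ applied to t yields ⟨t, ⟨e, e⟩⟩.
[[[[seems often] tall] [yesterday red]] cat]: ⟨⟨t, ⟨e, e⟩⟩, ⟨e, ⟨e, t⟩⟩⟩ applied to ⟨t, ⟨e, e⟩⟩ yields ⟨e, ⟨e, t⟩⟩.

⟨e, ⟨e, t⟩⟩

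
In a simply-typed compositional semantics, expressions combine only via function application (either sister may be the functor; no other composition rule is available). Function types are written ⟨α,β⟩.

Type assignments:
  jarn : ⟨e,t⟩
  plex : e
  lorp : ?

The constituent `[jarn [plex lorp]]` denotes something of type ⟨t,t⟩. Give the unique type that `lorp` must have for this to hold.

⟨e,⟨⟨e,t⟩,⟨t,t⟩⟩⟩

[jarn [plex lorp]] must have type ⟨t,t⟩. The sister jarn has type ⟨e,t⟩; that is not a function onto ⟨t,t⟩, so [plex lorp] must be the functor, of type ⟨⟨e,t⟩,⟨t,t⟩⟩.
[plex lorp] must have type ⟨⟨e,t⟩,⟨t,t⟩⟩. The sister plex has type e; that is not a function onto ⟨⟨e,t⟩,⟨t,t⟩⟩, so lorp must be the functor, of type ⟨e,⟨⟨e,t⟩,⟨t,t⟩⟩⟩.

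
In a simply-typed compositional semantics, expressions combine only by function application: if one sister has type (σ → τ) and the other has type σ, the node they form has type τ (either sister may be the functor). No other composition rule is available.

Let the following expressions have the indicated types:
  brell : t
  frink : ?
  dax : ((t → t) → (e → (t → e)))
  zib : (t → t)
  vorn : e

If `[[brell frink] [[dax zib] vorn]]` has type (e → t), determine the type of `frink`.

(t → ((t → e) → (e → t)))

For [[brell frink] [[dax zib] vorn]] to have type (e → t) with [[dax zib] vorn] of type (t → e), [brell frink] must be the function: [brell frink] : ((t → e) → (e → t)).
For [brell frink] to have type ((t → e) → (e → t)) with brell of type t, frink must be the function: frink : (t → ((t → e) → (e → t))).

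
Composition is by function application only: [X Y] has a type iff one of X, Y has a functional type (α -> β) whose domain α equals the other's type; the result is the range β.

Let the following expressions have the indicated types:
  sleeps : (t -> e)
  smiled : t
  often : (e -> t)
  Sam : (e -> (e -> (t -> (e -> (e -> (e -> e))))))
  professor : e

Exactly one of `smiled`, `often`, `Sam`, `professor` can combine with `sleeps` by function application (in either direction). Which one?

smiled — combines: sleeps : (t -> e) takes smiled : t as argument, giving e.
often : (e -> t) — sleeps needs t; often needs e; neither fits.
Sam : (e -> (e -> (t -> (e -> (e -> (e -> e)))))) — sleeps needs t; Sam needs e; neither fits.
professor : e — sleeps needs t; professor needs nothing (atomic); neither fits.

smiled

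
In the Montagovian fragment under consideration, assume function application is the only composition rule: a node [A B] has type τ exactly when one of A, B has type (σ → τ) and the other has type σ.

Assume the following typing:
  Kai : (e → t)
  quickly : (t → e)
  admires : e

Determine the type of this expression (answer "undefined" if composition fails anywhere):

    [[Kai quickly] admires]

[Kai quickly]: (e → t) and (t → e) cannot combine by function application — type clash.

undefined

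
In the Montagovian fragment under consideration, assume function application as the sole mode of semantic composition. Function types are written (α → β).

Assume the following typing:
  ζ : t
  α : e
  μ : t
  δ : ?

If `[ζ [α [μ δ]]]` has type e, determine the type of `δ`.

(t → (e → (t → e)))

[ζ [α [μ δ]]] is required to be e. ζ : t cannot yield e as functor, so [α [μ δ]] : (t → e).
[α [μ δ]] is required to be (t → e). α : e cannot yield (t → e) as functor, so [μ δ] : (e → (t → e)).
[μ δ] is required to be (e → (t → e)). μ : t cannot yield (e → (t → e)) as functor, so δ : (t → (e → (t → e))).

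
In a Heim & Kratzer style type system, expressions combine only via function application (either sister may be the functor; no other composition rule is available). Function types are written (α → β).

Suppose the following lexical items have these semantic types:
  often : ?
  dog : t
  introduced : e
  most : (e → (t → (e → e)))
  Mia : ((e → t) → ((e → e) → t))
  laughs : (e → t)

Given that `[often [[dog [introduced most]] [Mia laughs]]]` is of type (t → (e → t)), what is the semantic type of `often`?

[often [[dog [introduced most]] [Mia laughs]]] is required to be (t → (e → t)). [[dog [introduced most]] [Mia laughs]] : t cannot yield (t → (e → t)) as functor, so often : (t → (t → (e → t))).

(t → (t → (e → t)))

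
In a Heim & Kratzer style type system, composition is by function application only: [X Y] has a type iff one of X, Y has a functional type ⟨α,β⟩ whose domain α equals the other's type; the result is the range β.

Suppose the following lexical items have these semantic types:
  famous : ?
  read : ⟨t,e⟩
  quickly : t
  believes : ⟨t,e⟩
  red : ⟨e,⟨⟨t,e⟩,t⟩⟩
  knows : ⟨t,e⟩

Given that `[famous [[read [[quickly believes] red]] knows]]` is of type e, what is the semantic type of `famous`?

⟨e,e⟩

[famous [[read [[quickly believes] red]] knows]] must have type e. The sister [[read [[quickly believes] red]] knows] has type e; that is not a function onto e, so famous must be the functor, of type ⟨e,e⟩.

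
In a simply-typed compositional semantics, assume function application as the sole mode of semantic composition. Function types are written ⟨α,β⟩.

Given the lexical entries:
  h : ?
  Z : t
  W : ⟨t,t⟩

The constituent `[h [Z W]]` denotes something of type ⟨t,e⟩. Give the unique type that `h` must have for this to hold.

[h [Z W]] is required to be ⟨t,e⟩. [Z W] : t cannot yield ⟨t,e⟩ as functor, so h : ⟨t,⟨t,e⟩⟩.

⟨t,⟨t,e⟩⟩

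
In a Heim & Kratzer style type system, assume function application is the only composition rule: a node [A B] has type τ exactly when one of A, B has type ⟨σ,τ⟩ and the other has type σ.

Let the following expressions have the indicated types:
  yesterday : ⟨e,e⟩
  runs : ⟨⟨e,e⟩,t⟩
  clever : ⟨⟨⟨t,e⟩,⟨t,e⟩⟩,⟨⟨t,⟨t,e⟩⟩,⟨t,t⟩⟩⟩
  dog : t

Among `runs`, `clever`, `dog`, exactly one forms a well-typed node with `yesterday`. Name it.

runs — combines: runs : ⟨⟨e,e⟩,t⟩ takes yesterday : ⟨e,e⟩ as argument, giving t.
clever : ⟨⟨⟨t,e⟩,⟨t,e⟩⟩,⟨⟨t,⟨t,e⟩⟩,⟨t,t⟩⟩⟩ — does not combine with yesterday.
dog : t — does not combine with yesterday.

runs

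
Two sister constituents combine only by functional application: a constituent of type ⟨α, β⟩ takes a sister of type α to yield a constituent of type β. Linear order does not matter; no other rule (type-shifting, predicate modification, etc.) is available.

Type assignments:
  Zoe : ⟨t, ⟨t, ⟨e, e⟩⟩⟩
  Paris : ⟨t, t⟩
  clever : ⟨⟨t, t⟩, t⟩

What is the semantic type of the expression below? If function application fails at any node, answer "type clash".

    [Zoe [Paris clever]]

⟨t, ⟨e, e⟩⟩

At [Paris clever], clever : ⟨⟨t, t⟩, t⟩ takes Paris : ⟨t, t⟩, giving t.
At [Zoe [Paris clever]], Zoe : ⟨t, ⟨t, ⟨e, e⟩⟩⟩ takes [Paris clever] : t, giving ⟨t, ⟨e, e⟩⟩.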